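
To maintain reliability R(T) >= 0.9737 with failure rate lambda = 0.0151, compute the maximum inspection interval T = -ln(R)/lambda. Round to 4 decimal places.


R_target = 0.9737
lambda = 0.0151
-ln(0.9737) = 0.0267
T = 0.0267 / 0.0151
T = 1.765

1.765


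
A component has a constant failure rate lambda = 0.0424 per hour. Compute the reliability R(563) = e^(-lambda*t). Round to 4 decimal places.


lambda = 0.0424
t = 563
lambda * t = 23.8712
R(t) = e^(-23.8712)
R(t) = 0.0

0.0


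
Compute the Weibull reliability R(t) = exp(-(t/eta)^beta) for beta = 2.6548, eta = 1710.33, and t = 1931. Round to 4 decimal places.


beta = 2.6548, eta = 1710.33, t = 1931
t/eta = 1931 / 1710.33 = 1.129
(t/eta)^beta = 1.129^2.6548 = 1.3801
R(t) = exp(-1.3801)
R(t) = 0.2516

0.2516


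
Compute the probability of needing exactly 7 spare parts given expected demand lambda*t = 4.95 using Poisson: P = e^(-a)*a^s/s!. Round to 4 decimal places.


a = 4.95, s = 7
e^(-a) = e^(-4.95) = 0.0071
a^s = 4.95^7 = 72817.6053
s! = 5040
P = 0.0071 * 72817.6053 / 5040
P = 0.1023

0.1023


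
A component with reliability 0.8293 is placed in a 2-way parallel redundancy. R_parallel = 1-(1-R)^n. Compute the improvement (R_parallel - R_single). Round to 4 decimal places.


R_single = 0.8293, n = 2
1 - R_single = 0.1707
(1 - R_single)^n = 0.1707^2 = 0.0291
R_parallel = 1 - 0.0291 = 0.9709
Improvement = 0.9709 - 0.8293
Improvement = 0.1416

0.1416


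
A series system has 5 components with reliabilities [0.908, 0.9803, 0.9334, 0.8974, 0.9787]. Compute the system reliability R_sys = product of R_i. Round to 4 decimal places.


Components: [0.908, 0.9803, 0.9334, 0.8974, 0.9787]
After component 1 (R=0.908): product = 0.908
After component 2 (R=0.9803): product = 0.8901
After component 3 (R=0.9334): product = 0.8308
After component 4 (R=0.8974): product = 0.7456
After component 5 (R=0.9787): product = 0.7297
R_sys = 0.7297

0.7297


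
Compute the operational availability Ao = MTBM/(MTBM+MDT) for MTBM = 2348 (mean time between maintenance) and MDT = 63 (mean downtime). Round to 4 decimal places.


MTBM = 2348
MDT = 63
MTBM + MDT = 2411
Ao = 2348 / 2411
Ao = 0.9739

0.9739


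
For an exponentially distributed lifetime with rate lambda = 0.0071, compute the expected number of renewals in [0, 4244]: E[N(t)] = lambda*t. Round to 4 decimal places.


lambda = 0.0071
t = 4244
E[N(t)] = lambda * t
E[N(t)] = 0.0071 * 4244
E[N(t)] = 30.1324

30.1324


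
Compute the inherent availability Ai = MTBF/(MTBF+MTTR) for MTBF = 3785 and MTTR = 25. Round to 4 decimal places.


MTBF = 3785
MTTR = 25
MTBF + MTTR = 3810
Ai = 3785 / 3810
Ai = 0.9934

0.9934


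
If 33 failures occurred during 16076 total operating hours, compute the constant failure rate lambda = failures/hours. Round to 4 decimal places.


failures = 33
total_hours = 16076
lambda = 33 / 16076
lambda = 0.0021

0.0021


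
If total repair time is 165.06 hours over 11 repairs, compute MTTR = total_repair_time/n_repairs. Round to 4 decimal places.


total_repair_time = 165.06
n_repairs = 11
MTTR = 165.06 / 11
MTTR = 15.0055

15.0055


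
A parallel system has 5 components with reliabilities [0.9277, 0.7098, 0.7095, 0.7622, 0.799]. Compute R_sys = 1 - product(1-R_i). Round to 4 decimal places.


Components: [0.9277, 0.7098, 0.7095, 0.7622, 0.799]
(1 - 0.9277) = 0.0723, running product = 0.0723
(1 - 0.7098) = 0.2902, running product = 0.021
(1 - 0.7095) = 0.2905, running product = 0.0061
(1 - 0.7622) = 0.2378, running product = 0.0014
(1 - 0.799) = 0.201, running product = 0.0003
Product of (1-R_i) = 0.0003
R_sys = 1 - 0.0003 = 0.9997

0.9997


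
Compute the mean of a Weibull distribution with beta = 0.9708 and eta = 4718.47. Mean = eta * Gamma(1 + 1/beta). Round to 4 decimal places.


beta = 0.9708, eta = 4718.47
1/beta = 1.0301
1 + 1/beta = 2.0301
Gamma(2.0301) = 1.0131
Mean = 4718.47 * 1.0131
Mean = 4780.2419

4780.2419


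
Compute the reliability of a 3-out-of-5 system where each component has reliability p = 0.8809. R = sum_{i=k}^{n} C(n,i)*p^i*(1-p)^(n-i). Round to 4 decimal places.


k = 3, n = 5, p = 0.8809
i=3: C(5,3)=10 * 0.8809^3 * 0.1191^2 = 0.097
i=4: C(5,4)=5 * 0.8809^4 * 0.1191^1 = 0.3586
i=5: C(5,5)=1 * 0.8809^5 * 0.1191^0 = 0.5304
R = sum of terms = 0.986

0.986


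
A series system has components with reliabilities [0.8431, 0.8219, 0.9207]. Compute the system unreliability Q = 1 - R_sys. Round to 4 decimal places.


Components: [0.8431, 0.8219, 0.9207]
After component 1: product = 0.8431
After component 2: product = 0.6929
After component 3: product = 0.638
R_sys = 0.638
Q = 1 - 0.638 = 0.362

0.362


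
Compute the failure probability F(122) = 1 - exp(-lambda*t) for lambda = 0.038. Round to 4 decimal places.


lambda = 0.038, t = 122
lambda * t = 4.636
exp(-4.636) = 0.0097
F(t) = 1 - 0.0097
F(t) = 0.9903

0.9903


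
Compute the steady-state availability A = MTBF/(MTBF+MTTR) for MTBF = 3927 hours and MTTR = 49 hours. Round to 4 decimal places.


MTBF = 3927
MTTR = 49
MTBF + MTTR = 3976
A = 3927 / 3976
A = 0.9877

0.9877


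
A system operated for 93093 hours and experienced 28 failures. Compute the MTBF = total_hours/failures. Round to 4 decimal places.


total_hours = 93093
failures = 28
MTBF = 93093 / 28
MTBF = 3324.75

3324.75


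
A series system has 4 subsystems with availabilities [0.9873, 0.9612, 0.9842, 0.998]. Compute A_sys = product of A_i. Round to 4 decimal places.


Subsystems: [0.9873, 0.9612, 0.9842, 0.998]
After subsystem 1 (A=0.9873): product = 0.9873
After subsystem 2 (A=0.9612): product = 0.949
After subsystem 3 (A=0.9842): product = 0.934
After subsystem 4 (A=0.998): product = 0.9321
A_sys = 0.9321

0.9321


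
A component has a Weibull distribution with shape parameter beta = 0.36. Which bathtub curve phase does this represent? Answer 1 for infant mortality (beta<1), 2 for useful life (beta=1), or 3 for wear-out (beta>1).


beta = 0.36
Compare beta to 1:
beta < 1 => infant mortality (phase 1)
beta = 1 => useful life (phase 2)
beta > 1 => wear-out (phase 3)
Since beta = 0.36, this is infant mortality (decreasing failure rate)
Phase = 1

1


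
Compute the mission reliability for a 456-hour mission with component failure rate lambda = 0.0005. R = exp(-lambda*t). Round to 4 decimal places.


lambda = 0.0005
mission_time = 456
lambda * t = 0.0005 * 456 = 0.228
R = exp(-0.228)
R = 0.7961

0.7961


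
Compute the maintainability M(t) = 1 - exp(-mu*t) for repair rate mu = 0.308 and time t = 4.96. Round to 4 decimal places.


mu = 0.308, t = 4.96
mu * t = 0.308 * 4.96 = 1.5277
exp(-1.5277) = 0.217
M(t) = 1 - 0.217
M(t) = 0.783

0.783


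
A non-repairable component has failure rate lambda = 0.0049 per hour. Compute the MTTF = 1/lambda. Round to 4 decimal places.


lambda = 0.0049
MTTF = 1 / 0.0049
MTTF = 204.0816

204.0816


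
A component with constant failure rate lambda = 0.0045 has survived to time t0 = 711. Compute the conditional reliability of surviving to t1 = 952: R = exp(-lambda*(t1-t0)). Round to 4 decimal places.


lambda = 0.0045
t0 = 711, t1 = 952
t1 - t0 = 241
lambda * (t1-t0) = 0.0045 * 241 = 1.0845
R = exp(-1.0845)
R = 0.3381

0.3381


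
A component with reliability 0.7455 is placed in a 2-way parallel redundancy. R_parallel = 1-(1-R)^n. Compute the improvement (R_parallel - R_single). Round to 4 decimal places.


R_single = 0.7455, n = 2
1 - R_single = 0.2545
(1 - R_single)^n = 0.2545^2 = 0.0648
R_parallel = 1 - 0.0648 = 0.9352
Improvement = 0.9352 - 0.7455
Improvement = 0.1897

0.1897


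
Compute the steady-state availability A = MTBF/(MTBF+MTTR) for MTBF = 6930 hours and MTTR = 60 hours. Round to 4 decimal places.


MTBF = 6930
MTTR = 60
MTBF + MTTR = 6990
A = 6930 / 6990
A = 0.9914

0.9914


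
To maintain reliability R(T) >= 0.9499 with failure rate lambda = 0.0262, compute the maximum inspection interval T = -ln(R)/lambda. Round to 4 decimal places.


R_target = 0.9499
lambda = 0.0262
-ln(0.9499) = 0.0514
T = 0.0514 / 0.0262
T = 1.9618

1.9618


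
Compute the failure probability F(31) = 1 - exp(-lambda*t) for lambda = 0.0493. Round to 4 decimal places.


lambda = 0.0493, t = 31
lambda * t = 1.5283
exp(-1.5283) = 0.2169
F(t) = 1 - 0.2169
F(t) = 0.7831

0.7831


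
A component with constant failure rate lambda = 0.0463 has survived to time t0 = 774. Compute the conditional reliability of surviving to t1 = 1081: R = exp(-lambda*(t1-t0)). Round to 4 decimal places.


lambda = 0.0463
t0 = 774, t1 = 1081
t1 - t0 = 307
lambda * (t1-t0) = 0.0463 * 307 = 14.2141
R = exp(-14.2141)
R = 0.0

0.0


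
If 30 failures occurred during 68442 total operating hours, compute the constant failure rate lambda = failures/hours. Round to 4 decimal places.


failures = 30
total_hours = 68442
lambda = 30 / 68442
lambda = 0.0004

0.0004


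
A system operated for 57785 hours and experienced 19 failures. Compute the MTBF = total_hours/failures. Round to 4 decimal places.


total_hours = 57785
failures = 19
MTBF = 57785 / 19
MTBF = 3041.3158

3041.3158


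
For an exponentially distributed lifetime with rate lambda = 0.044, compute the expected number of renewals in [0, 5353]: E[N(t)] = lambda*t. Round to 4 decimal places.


lambda = 0.044
t = 5353
E[N(t)] = lambda * t
E[N(t)] = 0.044 * 5353
E[N(t)] = 235.532

235.532


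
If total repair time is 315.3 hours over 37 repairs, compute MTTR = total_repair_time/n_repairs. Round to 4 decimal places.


total_repair_time = 315.3
n_repairs = 37
MTTR = 315.3 / 37
MTTR = 8.5216

8.5216


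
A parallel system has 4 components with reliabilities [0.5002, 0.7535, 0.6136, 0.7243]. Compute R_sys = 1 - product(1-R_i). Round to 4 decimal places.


Components: [0.5002, 0.7535, 0.6136, 0.7243]
(1 - 0.5002) = 0.4998, running product = 0.4998
(1 - 0.7535) = 0.2465, running product = 0.1232
(1 - 0.6136) = 0.3864, running product = 0.0476
(1 - 0.7243) = 0.2757, running product = 0.0131
Product of (1-R_i) = 0.0131
R_sys = 1 - 0.0131 = 0.9869

0.9869


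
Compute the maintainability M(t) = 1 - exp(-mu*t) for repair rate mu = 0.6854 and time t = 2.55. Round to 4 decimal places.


mu = 0.6854, t = 2.55
mu * t = 0.6854 * 2.55 = 1.7478
exp(-1.7478) = 0.1742
M(t) = 1 - 0.1742
M(t) = 0.8258

0.8258


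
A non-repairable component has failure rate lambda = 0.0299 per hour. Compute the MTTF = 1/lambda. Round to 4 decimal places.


lambda = 0.0299
MTTF = 1 / 0.0299
MTTF = 33.4448

33.4448


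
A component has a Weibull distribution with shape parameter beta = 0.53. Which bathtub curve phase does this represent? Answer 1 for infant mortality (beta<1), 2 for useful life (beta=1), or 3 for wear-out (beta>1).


beta = 0.53
Compare beta to 1:
beta < 1 => infant mortality (phase 1)
beta = 1 => useful life (phase 2)
beta > 1 => wear-out (phase 3)
Since beta = 0.53, this is infant mortality (decreasing failure rate)
Phase = 1

1


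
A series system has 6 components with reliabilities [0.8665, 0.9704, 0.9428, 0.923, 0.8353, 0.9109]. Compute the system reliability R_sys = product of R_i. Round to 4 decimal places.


Components: [0.8665, 0.9704, 0.9428, 0.923, 0.8353, 0.9109]
After component 1 (R=0.8665): product = 0.8665
After component 2 (R=0.9704): product = 0.8409
After component 3 (R=0.9428): product = 0.7928
After component 4 (R=0.923): product = 0.7317
After component 5 (R=0.8353): product = 0.6112
After component 6 (R=0.9109): product = 0.5567
R_sys = 0.5567

0.5567


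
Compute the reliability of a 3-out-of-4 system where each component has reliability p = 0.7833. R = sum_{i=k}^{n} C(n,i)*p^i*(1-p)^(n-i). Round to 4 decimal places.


k = 3, n = 4, p = 0.7833
i=3: C(4,3)=4 * 0.7833^3 * 0.2167^1 = 0.4166
i=4: C(4,4)=1 * 0.7833^4 * 0.2167^0 = 0.3765
R = sum of terms = 0.793

0.793


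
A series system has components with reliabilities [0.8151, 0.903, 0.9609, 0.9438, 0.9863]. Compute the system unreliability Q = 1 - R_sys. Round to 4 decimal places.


Components: [0.8151, 0.903, 0.9609, 0.9438, 0.9863]
After component 1: product = 0.8151
After component 2: product = 0.736
After component 3: product = 0.7073
After component 4: product = 0.6675
After component 5: product = 0.6584
R_sys = 0.6584
Q = 1 - 0.6584 = 0.3416

0.3416


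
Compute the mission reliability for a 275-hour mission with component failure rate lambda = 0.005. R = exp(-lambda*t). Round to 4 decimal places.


lambda = 0.005
mission_time = 275
lambda * t = 0.005 * 275 = 1.375
R = exp(-1.375)
R = 0.2528

0.2528


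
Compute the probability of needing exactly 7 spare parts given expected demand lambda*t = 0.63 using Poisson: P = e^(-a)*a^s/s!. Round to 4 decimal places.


a = 0.63, s = 7
e^(-a) = e^(-0.63) = 0.5326
a^s = 0.63^7 = 0.0394
s! = 5040
P = 0.5326 * 0.0394 / 5040
P = 0.0

0.0


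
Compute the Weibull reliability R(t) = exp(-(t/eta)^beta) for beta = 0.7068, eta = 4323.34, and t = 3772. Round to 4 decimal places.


beta = 0.7068, eta = 4323.34, t = 3772
t/eta = 3772 / 4323.34 = 0.8725
(t/eta)^beta = 0.8725^0.7068 = 0.9081
R(t) = exp(-0.9081)
R(t) = 0.4033

0.4033


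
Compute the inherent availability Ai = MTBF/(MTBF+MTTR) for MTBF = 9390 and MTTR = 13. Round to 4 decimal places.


MTBF = 9390
MTTR = 13
MTBF + MTTR = 9403
Ai = 9390 / 9403
Ai = 0.9986

0.9986


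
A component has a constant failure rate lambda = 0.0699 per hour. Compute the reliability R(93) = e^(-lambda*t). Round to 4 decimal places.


lambda = 0.0699
t = 93
lambda * t = 6.5007
R(t) = e^(-6.5007)
R(t) = 0.0015

0.0015


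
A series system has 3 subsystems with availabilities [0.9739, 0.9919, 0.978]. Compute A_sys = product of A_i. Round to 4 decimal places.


Subsystems: [0.9739, 0.9919, 0.978]
After subsystem 1 (A=0.9739): product = 0.9739
After subsystem 2 (A=0.9919): product = 0.966
After subsystem 3 (A=0.978): product = 0.9448
A_sys = 0.9448

0.9448


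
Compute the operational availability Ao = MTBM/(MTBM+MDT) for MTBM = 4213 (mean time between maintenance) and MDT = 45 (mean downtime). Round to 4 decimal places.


MTBM = 4213
MDT = 45
MTBM + MDT = 4258
Ao = 4213 / 4258
Ao = 0.9894

0.9894


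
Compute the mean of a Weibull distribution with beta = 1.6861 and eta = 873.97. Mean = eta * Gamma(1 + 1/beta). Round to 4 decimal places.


beta = 1.6861, eta = 873.97
1/beta = 0.5931
1 + 1/beta = 1.5931
Gamma(1.5931) = 0.8928
Mean = 873.97 * 0.8928
Mean = 780.2413

780.2413


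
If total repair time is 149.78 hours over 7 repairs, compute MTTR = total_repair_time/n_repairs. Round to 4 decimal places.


total_repair_time = 149.78
n_repairs = 7
MTTR = 149.78 / 7
MTTR = 21.3971

21.3971


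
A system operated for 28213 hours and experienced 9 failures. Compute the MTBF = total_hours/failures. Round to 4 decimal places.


total_hours = 28213
failures = 9
MTBF = 28213 / 9
MTBF = 3134.7778

3134.7778


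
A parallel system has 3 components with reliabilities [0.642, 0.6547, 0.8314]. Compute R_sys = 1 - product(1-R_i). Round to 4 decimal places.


Components: [0.642, 0.6547, 0.8314]
(1 - 0.642) = 0.358, running product = 0.358
(1 - 0.6547) = 0.3453, running product = 0.1236
(1 - 0.8314) = 0.1686, running product = 0.0208
Product of (1-R_i) = 0.0208
R_sys = 1 - 0.0208 = 0.9792

0.9792


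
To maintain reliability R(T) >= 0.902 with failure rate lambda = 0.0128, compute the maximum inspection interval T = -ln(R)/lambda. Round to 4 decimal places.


R_target = 0.902
lambda = 0.0128
-ln(0.902) = 0.1031
T = 0.1031 / 0.0128
T = 8.0579

8.0579


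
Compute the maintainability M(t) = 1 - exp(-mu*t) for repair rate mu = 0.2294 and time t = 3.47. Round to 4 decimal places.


mu = 0.2294, t = 3.47
mu * t = 0.2294 * 3.47 = 0.796
exp(-0.796) = 0.4511
M(t) = 1 - 0.4511
M(t) = 0.5489

0.5489


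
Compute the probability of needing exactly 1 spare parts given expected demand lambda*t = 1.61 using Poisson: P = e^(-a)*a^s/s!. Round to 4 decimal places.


a = 1.61, s = 1
e^(-a) = e^(-1.61) = 0.1999
a^s = 1.61^1 = 1.61
s! = 1
P = 0.1999 * 1.61 / 1
P = 0.3218

0.3218


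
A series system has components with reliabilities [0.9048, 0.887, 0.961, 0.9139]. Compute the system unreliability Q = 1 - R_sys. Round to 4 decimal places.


Components: [0.9048, 0.887, 0.961, 0.9139]
After component 1: product = 0.9048
After component 2: product = 0.8026
After component 3: product = 0.7713
After component 4: product = 0.7049
R_sys = 0.7049
Q = 1 - 0.7049 = 0.2951

0.2951


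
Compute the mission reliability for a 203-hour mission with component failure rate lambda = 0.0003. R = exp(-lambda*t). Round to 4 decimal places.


lambda = 0.0003
mission_time = 203
lambda * t = 0.0003 * 203 = 0.0609
R = exp(-0.0609)
R = 0.9409

0.9409


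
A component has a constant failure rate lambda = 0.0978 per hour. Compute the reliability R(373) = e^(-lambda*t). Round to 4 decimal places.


lambda = 0.0978
t = 373
lambda * t = 36.4794
R(t) = e^(-36.4794)
R(t) = 0.0

0.0


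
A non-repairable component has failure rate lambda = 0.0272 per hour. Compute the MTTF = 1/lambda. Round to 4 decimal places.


lambda = 0.0272
MTTF = 1 / 0.0272
MTTF = 36.7647

36.7647


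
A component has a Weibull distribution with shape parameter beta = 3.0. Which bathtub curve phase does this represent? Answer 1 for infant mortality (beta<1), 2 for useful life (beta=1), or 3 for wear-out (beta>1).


beta = 3.0
Compare beta to 1:
beta < 1 => infant mortality (phase 1)
beta = 1 => useful life (phase 2)
beta > 1 => wear-out (phase 3)
Since beta = 3.0, this is wear-out (increasing failure rate)
Phase = 3

3


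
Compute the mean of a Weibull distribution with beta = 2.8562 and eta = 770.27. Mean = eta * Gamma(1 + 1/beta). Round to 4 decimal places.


beta = 2.8562, eta = 770.27
1/beta = 0.3501
1 + 1/beta = 1.3501
Gamma(1.3501) = 0.8911
Mean = 770.27 * 0.8911
Mean = 686.4182

686.4182


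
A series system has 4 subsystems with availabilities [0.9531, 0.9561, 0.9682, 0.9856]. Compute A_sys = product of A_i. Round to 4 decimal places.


Subsystems: [0.9531, 0.9561, 0.9682, 0.9856]
After subsystem 1 (A=0.9531): product = 0.9531
After subsystem 2 (A=0.9561): product = 0.9113
After subsystem 3 (A=0.9682): product = 0.8823
After subsystem 4 (A=0.9856): product = 0.8696
A_sys = 0.8696

0.8696


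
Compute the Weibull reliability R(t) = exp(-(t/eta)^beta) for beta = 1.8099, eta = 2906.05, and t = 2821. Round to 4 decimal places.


beta = 1.8099, eta = 2906.05, t = 2821
t/eta = 2821 / 2906.05 = 0.9707
(t/eta)^beta = 0.9707^1.8099 = 0.9477
R(t) = exp(-0.9477)
R(t) = 0.3876

0.3876


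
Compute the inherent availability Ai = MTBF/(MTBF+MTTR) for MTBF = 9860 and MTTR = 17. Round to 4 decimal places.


MTBF = 9860
MTTR = 17
MTBF + MTTR = 9877
Ai = 9860 / 9877
Ai = 0.9983

0.9983


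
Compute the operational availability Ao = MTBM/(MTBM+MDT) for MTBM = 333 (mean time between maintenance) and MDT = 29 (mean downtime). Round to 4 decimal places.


MTBM = 333
MDT = 29
MTBM + MDT = 362
Ao = 333 / 362
Ao = 0.9199

0.9199


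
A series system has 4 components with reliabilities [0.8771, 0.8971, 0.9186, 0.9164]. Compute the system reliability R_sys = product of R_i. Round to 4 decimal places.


Components: [0.8771, 0.8971, 0.9186, 0.9164]
After component 1 (R=0.8771): product = 0.8771
After component 2 (R=0.8971): product = 0.7868
After component 3 (R=0.9186): product = 0.7228
After component 4 (R=0.9164): product = 0.6624
R_sys = 0.6624

0.6624


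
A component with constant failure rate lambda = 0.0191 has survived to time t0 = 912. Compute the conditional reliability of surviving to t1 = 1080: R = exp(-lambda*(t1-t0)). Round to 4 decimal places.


lambda = 0.0191
t0 = 912, t1 = 1080
t1 - t0 = 168
lambda * (t1-t0) = 0.0191 * 168 = 3.2088
R = exp(-3.2088)
R = 0.0404

0.0404


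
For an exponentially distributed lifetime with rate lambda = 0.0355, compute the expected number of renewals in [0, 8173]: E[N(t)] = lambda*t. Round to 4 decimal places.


lambda = 0.0355
t = 8173
E[N(t)] = lambda * t
E[N(t)] = 0.0355 * 8173
E[N(t)] = 290.1415

290.1415


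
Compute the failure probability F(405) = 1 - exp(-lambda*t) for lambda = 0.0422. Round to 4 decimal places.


lambda = 0.0422, t = 405
lambda * t = 17.091
exp(-17.091) = 0.0
F(t) = 1 - 0.0
F(t) = 1.0

1.0


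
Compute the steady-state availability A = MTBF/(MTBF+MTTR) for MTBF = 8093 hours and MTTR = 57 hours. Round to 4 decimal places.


MTBF = 8093
MTTR = 57
MTBF + MTTR = 8150
A = 8093 / 8150
A = 0.993

0.993


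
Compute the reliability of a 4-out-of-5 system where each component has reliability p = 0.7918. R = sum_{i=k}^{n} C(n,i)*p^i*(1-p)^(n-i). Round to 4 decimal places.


k = 4, n = 5, p = 0.7918
i=4: C(5,4)=5 * 0.7918^4 * 0.2082^1 = 0.4092
i=5: C(5,5)=1 * 0.7918^5 * 0.2082^0 = 0.3112
R = sum of terms = 0.7204

0.7204


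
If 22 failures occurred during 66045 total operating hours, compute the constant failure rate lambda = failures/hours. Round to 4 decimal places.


failures = 22
total_hours = 66045
lambda = 22 / 66045
lambda = 0.0003

0.0003


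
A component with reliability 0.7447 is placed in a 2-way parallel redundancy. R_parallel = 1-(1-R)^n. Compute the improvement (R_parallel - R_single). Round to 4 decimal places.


R_single = 0.7447, n = 2
1 - R_single = 0.2553
(1 - R_single)^n = 0.2553^2 = 0.0652
R_parallel = 1 - 0.0652 = 0.9348
Improvement = 0.9348 - 0.7447
Improvement = 0.1901

0.1901


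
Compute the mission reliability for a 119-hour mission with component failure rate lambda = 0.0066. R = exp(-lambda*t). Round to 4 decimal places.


lambda = 0.0066
mission_time = 119
lambda * t = 0.0066 * 119 = 0.7854
R = exp(-0.7854)
R = 0.4559

0.4559


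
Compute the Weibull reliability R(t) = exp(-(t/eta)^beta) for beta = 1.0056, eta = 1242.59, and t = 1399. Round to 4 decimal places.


beta = 1.0056, eta = 1242.59, t = 1399
t/eta = 1399 / 1242.59 = 1.1259
(t/eta)^beta = 1.1259^1.0056 = 1.1266
R(t) = exp(-1.1266)
R(t) = 0.3241

0.3241


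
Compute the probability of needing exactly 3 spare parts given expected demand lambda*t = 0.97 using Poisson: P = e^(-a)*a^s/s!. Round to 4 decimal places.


a = 0.97, s = 3
e^(-a) = e^(-0.97) = 0.3791
a^s = 0.97^3 = 0.9127
s! = 6
P = 0.3791 * 0.9127 / 6
P = 0.0577

0.0577


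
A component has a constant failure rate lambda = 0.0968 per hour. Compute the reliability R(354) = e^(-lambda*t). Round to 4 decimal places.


lambda = 0.0968
t = 354
lambda * t = 34.2672
R(t) = e^(-34.2672)
R(t) = 0.0

0.0


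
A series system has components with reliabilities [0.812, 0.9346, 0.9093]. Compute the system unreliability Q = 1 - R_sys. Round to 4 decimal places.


Components: [0.812, 0.9346, 0.9093]
After component 1: product = 0.812
After component 2: product = 0.7589
After component 3: product = 0.6901
R_sys = 0.6901
Q = 1 - 0.6901 = 0.3099

0.3099


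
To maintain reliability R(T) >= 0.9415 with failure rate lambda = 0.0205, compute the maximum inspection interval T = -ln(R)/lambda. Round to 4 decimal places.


R_target = 0.9415
lambda = 0.0205
-ln(0.9415) = 0.0603
T = 0.0603 / 0.0205
T = 2.9405

2.9405


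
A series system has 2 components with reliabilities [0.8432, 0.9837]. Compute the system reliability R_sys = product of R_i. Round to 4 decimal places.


Components: [0.8432, 0.9837]
After component 1 (R=0.8432): product = 0.8432
After component 2 (R=0.9837): product = 0.8295
R_sys = 0.8295

0.8295


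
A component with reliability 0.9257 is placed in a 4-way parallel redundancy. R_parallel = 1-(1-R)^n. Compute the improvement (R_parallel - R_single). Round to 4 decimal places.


R_single = 0.9257, n = 4
1 - R_single = 0.0743
(1 - R_single)^n = 0.0743^4 = 0.0
R_parallel = 1 - 0.0 = 1.0
Improvement = 1.0 - 0.9257
Improvement = 0.0743

0.0743


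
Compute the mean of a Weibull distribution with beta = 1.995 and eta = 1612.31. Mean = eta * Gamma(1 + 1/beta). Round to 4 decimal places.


beta = 1.995, eta = 1612.31
1/beta = 0.5013
1 + 1/beta = 1.5013
Gamma(1.5013) = 0.8863
Mean = 1612.31 * 0.8863
Mean = 1428.9389

1428.9389


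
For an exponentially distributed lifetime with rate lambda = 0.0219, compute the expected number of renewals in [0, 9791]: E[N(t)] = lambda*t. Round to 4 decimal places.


lambda = 0.0219
t = 9791
E[N(t)] = lambda * t
E[N(t)] = 0.0219 * 9791
E[N(t)] = 214.4229

214.4229


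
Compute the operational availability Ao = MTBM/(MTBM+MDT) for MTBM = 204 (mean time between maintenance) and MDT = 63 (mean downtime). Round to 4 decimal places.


MTBM = 204
MDT = 63
MTBM + MDT = 267
Ao = 204 / 267
Ao = 0.764

0.764


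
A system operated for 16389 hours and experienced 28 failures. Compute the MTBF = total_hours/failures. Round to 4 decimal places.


total_hours = 16389
failures = 28
MTBF = 16389 / 28
MTBF = 585.3214

585.3214


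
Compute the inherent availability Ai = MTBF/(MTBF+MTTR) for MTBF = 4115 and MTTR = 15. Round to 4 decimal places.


MTBF = 4115
MTTR = 15
MTBF + MTTR = 4130
Ai = 4115 / 4130
Ai = 0.9964

0.9964


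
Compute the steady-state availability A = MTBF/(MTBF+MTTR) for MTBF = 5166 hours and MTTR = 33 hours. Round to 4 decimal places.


MTBF = 5166
MTTR = 33
MTBF + MTTR = 5199
A = 5166 / 5199
A = 0.9937

0.9937


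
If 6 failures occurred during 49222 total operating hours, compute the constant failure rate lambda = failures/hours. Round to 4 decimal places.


failures = 6
total_hours = 49222
lambda = 6 / 49222
lambda = 0.0001

0.0001


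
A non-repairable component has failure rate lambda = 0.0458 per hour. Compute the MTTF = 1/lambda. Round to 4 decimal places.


lambda = 0.0458
MTTF = 1 / 0.0458
MTTF = 21.8341

21.8341


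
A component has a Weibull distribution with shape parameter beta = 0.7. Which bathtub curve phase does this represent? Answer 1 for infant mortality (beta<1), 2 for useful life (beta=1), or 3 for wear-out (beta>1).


beta = 0.7
Compare beta to 1:
beta < 1 => infant mortality (phase 1)
beta = 1 => useful life (phase 2)
beta > 1 => wear-out (phase 3)
Since beta = 0.7, this is infant mortality (decreasing failure rate)
Phase = 1

1


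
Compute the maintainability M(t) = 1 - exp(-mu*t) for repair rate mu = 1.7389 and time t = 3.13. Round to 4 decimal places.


mu = 1.7389, t = 3.13
mu * t = 1.7389 * 3.13 = 5.4428
exp(-5.4428) = 0.0043
M(t) = 1 - 0.0043
M(t) = 0.9957

0.9957


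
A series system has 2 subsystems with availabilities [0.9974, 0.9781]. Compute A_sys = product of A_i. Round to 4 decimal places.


Subsystems: [0.9974, 0.9781]
After subsystem 1 (A=0.9974): product = 0.9974
After subsystem 2 (A=0.9781): product = 0.9756
A_sys = 0.9756

0.9756


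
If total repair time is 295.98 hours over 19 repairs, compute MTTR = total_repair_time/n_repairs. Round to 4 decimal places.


total_repair_time = 295.98
n_repairs = 19
MTTR = 295.98 / 19
MTTR = 15.5779

15.5779


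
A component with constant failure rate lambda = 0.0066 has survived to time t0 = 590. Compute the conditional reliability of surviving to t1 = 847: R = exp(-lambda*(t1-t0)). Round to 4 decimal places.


lambda = 0.0066
t0 = 590, t1 = 847
t1 - t0 = 257
lambda * (t1-t0) = 0.0066 * 257 = 1.6962
R = exp(-1.6962)
R = 0.1834

0.1834


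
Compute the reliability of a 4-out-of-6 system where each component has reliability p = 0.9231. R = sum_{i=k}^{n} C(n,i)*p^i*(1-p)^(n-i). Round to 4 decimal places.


k = 4, n = 6, p = 0.9231
i=4: C(6,4)=15 * 0.9231^4 * 0.0769^2 = 0.0644
i=5: C(6,5)=6 * 0.9231^5 * 0.0769^1 = 0.3093
i=6: C(6,6)=1 * 0.9231^6 * 0.0769^0 = 0.6187
R = sum of terms = 0.9924

0.9924


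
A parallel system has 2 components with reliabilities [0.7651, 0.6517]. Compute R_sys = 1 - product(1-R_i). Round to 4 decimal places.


Components: [0.7651, 0.6517]
(1 - 0.7651) = 0.2349, running product = 0.2349
(1 - 0.6517) = 0.3483, running product = 0.0818
Product of (1-R_i) = 0.0818
R_sys = 1 - 0.0818 = 0.9182

0.9182


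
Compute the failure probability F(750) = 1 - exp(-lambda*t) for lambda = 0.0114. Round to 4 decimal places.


lambda = 0.0114, t = 750
lambda * t = 8.55
exp(-8.55) = 0.0002
F(t) = 1 - 0.0002
F(t) = 0.9998

0.9998


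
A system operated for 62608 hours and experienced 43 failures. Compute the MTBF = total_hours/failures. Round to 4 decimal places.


total_hours = 62608
failures = 43
MTBF = 62608 / 43
MTBF = 1456.0

1456.0


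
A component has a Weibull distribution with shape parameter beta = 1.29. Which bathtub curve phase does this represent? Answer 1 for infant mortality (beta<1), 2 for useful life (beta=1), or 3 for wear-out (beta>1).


beta = 1.29
Compare beta to 1:
beta < 1 => infant mortality (phase 1)
beta = 1 => useful life (phase 2)
beta > 1 => wear-out (phase 3)
Since beta = 1.29, this is wear-out (increasing failure rate)
Phase = 3

3


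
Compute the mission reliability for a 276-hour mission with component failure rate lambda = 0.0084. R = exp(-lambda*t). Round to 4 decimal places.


lambda = 0.0084
mission_time = 276
lambda * t = 0.0084 * 276 = 2.3184
R = exp(-2.3184)
R = 0.0984

0.0984


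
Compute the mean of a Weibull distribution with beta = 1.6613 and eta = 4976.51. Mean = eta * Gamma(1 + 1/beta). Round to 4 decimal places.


beta = 1.6613, eta = 4976.51
1/beta = 0.6019
1 + 1/beta = 1.6019
Gamma(1.6019) = 0.8937
Mean = 4976.51 * 0.8937
Mean = 4447.6817

4447.6817


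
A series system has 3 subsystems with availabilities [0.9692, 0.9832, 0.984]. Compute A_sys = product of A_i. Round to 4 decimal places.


Subsystems: [0.9692, 0.9832, 0.984]
After subsystem 1 (A=0.9692): product = 0.9692
After subsystem 2 (A=0.9832): product = 0.9529
After subsystem 3 (A=0.984): product = 0.9377
A_sys = 0.9377

0.9377


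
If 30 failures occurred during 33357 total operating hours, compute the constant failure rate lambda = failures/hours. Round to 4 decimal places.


failures = 30
total_hours = 33357
lambda = 30 / 33357
lambda = 0.0009

0.0009


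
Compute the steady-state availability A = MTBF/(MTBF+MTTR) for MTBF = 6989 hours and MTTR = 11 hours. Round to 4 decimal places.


MTBF = 6989
MTTR = 11
MTBF + MTTR = 7000
A = 6989 / 7000
A = 0.9984

0.9984


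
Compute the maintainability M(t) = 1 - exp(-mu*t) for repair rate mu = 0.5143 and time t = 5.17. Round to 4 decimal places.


mu = 0.5143, t = 5.17
mu * t = 0.5143 * 5.17 = 2.6589
exp(-2.6589) = 0.07
M(t) = 1 - 0.07
M(t) = 0.93

0.93


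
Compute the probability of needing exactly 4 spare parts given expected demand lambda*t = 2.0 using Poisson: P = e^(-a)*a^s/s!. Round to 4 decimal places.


a = 2.0, s = 4
e^(-a) = e^(-2.0) = 0.1353
a^s = 2.0^4 = 16.0
s! = 24
P = 0.1353 * 16.0 / 24
P = 0.0902

0.0902


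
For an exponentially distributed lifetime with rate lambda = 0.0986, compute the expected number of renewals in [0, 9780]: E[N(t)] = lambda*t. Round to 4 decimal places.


lambda = 0.0986
t = 9780
E[N(t)] = lambda * t
E[N(t)] = 0.0986 * 9780
E[N(t)] = 964.308

964.308


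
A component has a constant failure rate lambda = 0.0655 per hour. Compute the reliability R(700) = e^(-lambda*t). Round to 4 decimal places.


lambda = 0.0655
t = 700
lambda * t = 45.85
R(t) = e^(-45.85)
R(t) = 0.0

0.0


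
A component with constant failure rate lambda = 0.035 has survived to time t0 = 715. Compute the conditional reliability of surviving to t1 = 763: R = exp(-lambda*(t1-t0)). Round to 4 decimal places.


lambda = 0.035
t0 = 715, t1 = 763
t1 - t0 = 48
lambda * (t1-t0) = 0.035 * 48 = 1.68
R = exp(-1.68)
R = 0.1864

0.1864


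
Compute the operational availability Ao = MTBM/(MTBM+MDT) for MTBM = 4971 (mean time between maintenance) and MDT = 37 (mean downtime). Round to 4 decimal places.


MTBM = 4971
MDT = 37
MTBM + MDT = 5008
Ao = 4971 / 5008
Ao = 0.9926

0.9926


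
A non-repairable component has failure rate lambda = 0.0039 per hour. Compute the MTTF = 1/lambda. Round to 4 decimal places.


lambda = 0.0039
MTTF = 1 / 0.0039
MTTF = 256.4103

256.4103


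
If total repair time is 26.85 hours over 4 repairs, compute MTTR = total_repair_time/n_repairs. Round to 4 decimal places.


total_repair_time = 26.85
n_repairs = 4
MTTR = 26.85 / 4
MTTR = 6.7125

6.7125


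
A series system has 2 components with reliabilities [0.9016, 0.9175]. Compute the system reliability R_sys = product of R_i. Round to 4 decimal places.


Components: [0.9016, 0.9175]
After component 1 (R=0.9016): product = 0.9016
After component 2 (R=0.9175): product = 0.8272
R_sys = 0.8272

0.8272


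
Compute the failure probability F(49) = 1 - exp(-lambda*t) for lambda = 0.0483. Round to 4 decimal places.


lambda = 0.0483, t = 49
lambda * t = 2.3667
exp(-2.3667) = 0.0938
F(t) = 1 - 0.0938
F(t) = 0.9062

0.9062


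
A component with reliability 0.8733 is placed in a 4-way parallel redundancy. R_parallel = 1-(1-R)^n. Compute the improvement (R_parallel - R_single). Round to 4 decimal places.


R_single = 0.8733, n = 4
1 - R_single = 0.1267
(1 - R_single)^n = 0.1267^4 = 0.0003
R_parallel = 1 - 0.0003 = 0.9997
Improvement = 0.9997 - 0.8733
Improvement = 0.1264

0.1264


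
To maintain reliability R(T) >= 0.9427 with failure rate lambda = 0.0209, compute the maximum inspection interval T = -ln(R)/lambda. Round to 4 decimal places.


R_target = 0.9427
lambda = 0.0209
-ln(0.9427) = 0.059
T = 0.059 / 0.0209
T = 2.8233

2.8233


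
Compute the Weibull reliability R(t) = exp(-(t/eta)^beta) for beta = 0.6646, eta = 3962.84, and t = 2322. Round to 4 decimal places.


beta = 0.6646, eta = 3962.84, t = 2322
t/eta = 2322 / 3962.84 = 0.5859
(t/eta)^beta = 0.5859^0.6646 = 0.701
R(t) = exp(-0.701)
R(t) = 0.4961

0.4961


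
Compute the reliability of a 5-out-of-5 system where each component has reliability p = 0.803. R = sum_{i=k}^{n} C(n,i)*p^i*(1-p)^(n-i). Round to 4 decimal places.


k = 5, n = 5, p = 0.803
i=5: C(5,5)=1 * 0.803^5 * 0.197^0 = 0.3339
R = sum of terms = 0.3339

0.3339


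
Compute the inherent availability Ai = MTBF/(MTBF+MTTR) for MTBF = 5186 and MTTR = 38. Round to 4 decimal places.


MTBF = 5186
MTTR = 38
MTBF + MTTR = 5224
Ai = 5186 / 5224
Ai = 0.9927

0.9927


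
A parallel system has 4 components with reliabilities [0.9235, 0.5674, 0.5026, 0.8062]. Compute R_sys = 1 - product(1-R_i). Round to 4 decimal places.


Components: [0.9235, 0.5674, 0.5026, 0.8062]
(1 - 0.9235) = 0.0765, running product = 0.0765
(1 - 0.5674) = 0.4326, running product = 0.0331
(1 - 0.5026) = 0.4974, running product = 0.0165
(1 - 0.8062) = 0.1938, running product = 0.0032
Product of (1-R_i) = 0.0032
R_sys = 1 - 0.0032 = 0.9968

0.9968


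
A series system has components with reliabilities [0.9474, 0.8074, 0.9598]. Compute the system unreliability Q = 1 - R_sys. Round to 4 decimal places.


Components: [0.9474, 0.8074, 0.9598]
After component 1: product = 0.9474
After component 2: product = 0.7649
After component 3: product = 0.7342
R_sys = 0.7342
Q = 1 - 0.7342 = 0.2658

0.2658


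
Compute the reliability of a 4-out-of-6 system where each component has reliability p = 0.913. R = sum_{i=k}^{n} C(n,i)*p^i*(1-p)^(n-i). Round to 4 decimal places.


k = 4, n = 6, p = 0.913
i=4: C(6,4)=15 * 0.913^4 * 0.087^2 = 0.0789
i=5: C(6,5)=6 * 0.913^5 * 0.087^1 = 0.3311
i=6: C(6,6)=1 * 0.913^6 * 0.087^0 = 0.5792
R = sum of terms = 0.9892

0.9892


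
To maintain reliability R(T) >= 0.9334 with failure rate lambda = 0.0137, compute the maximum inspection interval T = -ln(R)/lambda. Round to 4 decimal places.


R_target = 0.9334
lambda = 0.0137
-ln(0.9334) = 0.0689
T = 0.0689 / 0.0137
T = 5.0308

5.0308


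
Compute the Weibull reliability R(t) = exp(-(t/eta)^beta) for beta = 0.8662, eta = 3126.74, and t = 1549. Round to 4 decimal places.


beta = 0.8662, eta = 3126.74, t = 1549
t/eta = 1549 / 3126.74 = 0.4954
(t/eta)^beta = 0.4954^0.8662 = 0.5442
R(t) = exp(-0.5442)
R(t) = 0.5803

0.5803


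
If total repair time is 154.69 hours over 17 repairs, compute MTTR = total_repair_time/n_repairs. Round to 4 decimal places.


total_repair_time = 154.69
n_repairs = 17
MTTR = 154.69 / 17
MTTR = 9.0994

9.0994


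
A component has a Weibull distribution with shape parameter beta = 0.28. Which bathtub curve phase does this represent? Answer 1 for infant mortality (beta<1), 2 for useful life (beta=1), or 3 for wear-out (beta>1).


beta = 0.28
Compare beta to 1:
beta < 1 => infant mortality (phase 1)
beta = 1 => useful life (phase 2)
beta > 1 => wear-out (phase 3)
Since beta = 0.28, this is infant mortality (decreasing failure rate)
Phase = 1

1


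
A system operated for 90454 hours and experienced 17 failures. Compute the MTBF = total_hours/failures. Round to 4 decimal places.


total_hours = 90454
failures = 17
MTBF = 90454 / 17
MTBF = 5320.8235

5320.8235


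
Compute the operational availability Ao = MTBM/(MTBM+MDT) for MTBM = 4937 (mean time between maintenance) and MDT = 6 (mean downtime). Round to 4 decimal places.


MTBM = 4937
MDT = 6
MTBM + MDT = 4943
Ao = 4937 / 4943
Ao = 0.9988

0.9988


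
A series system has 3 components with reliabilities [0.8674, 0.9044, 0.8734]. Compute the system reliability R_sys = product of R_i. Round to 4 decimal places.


Components: [0.8674, 0.9044, 0.8734]
After component 1 (R=0.8674): product = 0.8674
After component 2 (R=0.9044): product = 0.7845
After component 3 (R=0.8734): product = 0.6852
R_sys = 0.6852

0.6852


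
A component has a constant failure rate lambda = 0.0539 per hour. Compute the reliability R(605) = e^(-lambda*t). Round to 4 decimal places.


lambda = 0.0539
t = 605
lambda * t = 32.6095
R(t) = e^(-32.6095)
R(t) = 0.0

0.0


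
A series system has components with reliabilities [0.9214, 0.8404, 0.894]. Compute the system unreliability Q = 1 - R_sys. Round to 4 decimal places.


Components: [0.9214, 0.8404, 0.894]
After component 1: product = 0.9214
After component 2: product = 0.7743
After component 3: product = 0.6923
R_sys = 0.6923
Q = 1 - 0.6923 = 0.3077

0.3077


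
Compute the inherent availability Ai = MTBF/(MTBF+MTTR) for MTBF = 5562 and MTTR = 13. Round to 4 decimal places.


MTBF = 5562
MTTR = 13
MTBF + MTTR = 5575
Ai = 5562 / 5575
Ai = 0.9977

0.9977


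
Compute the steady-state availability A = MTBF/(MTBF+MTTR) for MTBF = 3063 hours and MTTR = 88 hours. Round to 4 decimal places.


MTBF = 3063
MTTR = 88
MTBF + MTTR = 3151
A = 3063 / 3151
A = 0.9721

0.9721


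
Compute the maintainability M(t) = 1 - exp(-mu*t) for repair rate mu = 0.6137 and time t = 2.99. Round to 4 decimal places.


mu = 0.6137, t = 2.99
mu * t = 0.6137 * 2.99 = 1.835
exp(-1.835) = 0.1596
M(t) = 1 - 0.1596
M(t) = 0.8404

0.8404


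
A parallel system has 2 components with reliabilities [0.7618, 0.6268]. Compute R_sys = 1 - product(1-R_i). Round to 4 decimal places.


Components: [0.7618, 0.6268]
(1 - 0.7618) = 0.2382, running product = 0.2382
(1 - 0.6268) = 0.3732, running product = 0.0889
Product of (1-R_i) = 0.0889
R_sys = 1 - 0.0889 = 0.9111

0.9111


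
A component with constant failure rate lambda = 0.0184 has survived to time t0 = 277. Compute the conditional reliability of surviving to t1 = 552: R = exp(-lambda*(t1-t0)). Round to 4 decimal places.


lambda = 0.0184
t0 = 277, t1 = 552
t1 - t0 = 275
lambda * (t1-t0) = 0.0184 * 275 = 5.06
R = exp(-5.06)
R = 0.0063

0.0063


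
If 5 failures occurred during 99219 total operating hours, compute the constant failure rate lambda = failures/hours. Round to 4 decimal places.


failures = 5
total_hours = 99219
lambda = 5 / 99219
lambda = 0.0001

0.0001


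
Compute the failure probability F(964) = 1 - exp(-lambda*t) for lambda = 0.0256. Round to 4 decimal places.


lambda = 0.0256, t = 964
lambda * t = 24.6784
exp(-24.6784) = 0.0
F(t) = 1 - 0.0
F(t) = 1.0

1.0


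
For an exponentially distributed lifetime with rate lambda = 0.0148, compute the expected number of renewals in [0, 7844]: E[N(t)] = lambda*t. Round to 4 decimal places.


lambda = 0.0148
t = 7844
E[N(t)] = lambda * t
E[N(t)] = 0.0148 * 7844
E[N(t)] = 116.0912

116.0912
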